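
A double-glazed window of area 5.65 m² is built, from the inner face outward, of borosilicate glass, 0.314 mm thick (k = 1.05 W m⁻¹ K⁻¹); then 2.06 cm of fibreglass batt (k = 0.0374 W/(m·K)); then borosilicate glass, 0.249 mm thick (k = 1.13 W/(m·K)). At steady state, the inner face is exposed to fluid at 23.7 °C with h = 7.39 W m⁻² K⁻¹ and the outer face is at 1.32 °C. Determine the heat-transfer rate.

Q = 184 W

Series thermal resistances, inner to outer:
  R_conv,in = 1/(hA) = 1/(7.39·5.65) = 0.02395 K/W
  R_borosilicate glass = L/(kA) = 3.14×10^-4/(1.05·5.65) = 5.293×10^-5 K/W
  R_fibreglass batt = L/(kA) = 0.0206/(0.0374·5.65) = 0.09749 K/W
  R_borosilicate glass = L/(kA) = 2.49×10^-4/(1.13·5.65) = 3.900×10^-5 K/W
ΣR = 0.02395 + 5.293×10^-5 + 0.09749 + 3.900×10^-5 = 0.1215 K/W
Q = ΔT/ΣR = (23.7 °C − 1.32 °C)/0.1215 = 184 W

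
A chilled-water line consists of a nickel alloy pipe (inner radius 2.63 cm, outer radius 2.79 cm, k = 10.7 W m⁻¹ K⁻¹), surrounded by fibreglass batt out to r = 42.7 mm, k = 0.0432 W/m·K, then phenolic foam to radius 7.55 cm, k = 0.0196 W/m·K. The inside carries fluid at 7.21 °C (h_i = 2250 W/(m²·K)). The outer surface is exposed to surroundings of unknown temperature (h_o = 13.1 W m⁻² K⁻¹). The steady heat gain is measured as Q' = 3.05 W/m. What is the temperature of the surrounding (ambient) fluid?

Sum the resistances:
  R'_conv,in = 1/(2πr h) = 1/(2π·0.0263·2250) = 0.002690 m·K/W
  R'_nickel alloy = ln(0.0279/0.0263)/(2πk) = 0.05906/(2π·10.7) = 8.784×10^-4 m·K/W
  R'_fibreglass batt = ln(0.0427/0.0279)/(2πk) = 0.4256/(2π·0.0432) = 1.568 m·K/W
  R'_phenolic foam = ln(0.0755/0.0427)/(2πk) = 0.5699/(2π·0.0196) = 4.628 m·K/W
  R'_conv,out = 1/(2πr h) = 1/(2π·0.0755·13.1) = 0.1609 m·K/W
ΣR = 6.360 m·K/W
ΔT = Q'·ΣR = 3.05 × 6.360 = 19.40 K
Heat flows inward, so T_out = T_in + ΔT = 7.21 + 19.40 = 26.6 °C

T_out = 26.6 °C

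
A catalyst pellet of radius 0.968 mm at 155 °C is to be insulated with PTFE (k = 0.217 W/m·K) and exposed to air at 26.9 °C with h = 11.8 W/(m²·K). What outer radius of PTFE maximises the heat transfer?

r_cr = 3.68 cm

For a sphere, r_cr = 2k_ins/h = 2·0.217/11.8 = 0.0368 m = 3.68 cm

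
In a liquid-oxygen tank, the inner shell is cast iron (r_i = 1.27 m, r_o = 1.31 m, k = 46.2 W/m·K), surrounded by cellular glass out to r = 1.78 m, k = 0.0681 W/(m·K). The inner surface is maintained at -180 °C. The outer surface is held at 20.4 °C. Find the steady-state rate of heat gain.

Q = 851 W

Series thermal resistances, inner to outer:
  R_cast iron = (1/1.27 − 1/1.31)/(4πk) = 0.02404/(4π·46.2) = 4.141×10^-5 K/W
  R_cellular glass = (1/1.31 − 1/1.78)/(4πk) = 0.2016/(4π·0.0681) = 0.2355 K/W
ΣR = 4.141×10^-5 + 0.2355 = 0.2355 K/W
Q = ΔT/ΣR = (-180 °C − 20.4 °C)/0.2355 = -851 W
(Negative Q ⇒ heat flows inward; heat gain = 851 W.)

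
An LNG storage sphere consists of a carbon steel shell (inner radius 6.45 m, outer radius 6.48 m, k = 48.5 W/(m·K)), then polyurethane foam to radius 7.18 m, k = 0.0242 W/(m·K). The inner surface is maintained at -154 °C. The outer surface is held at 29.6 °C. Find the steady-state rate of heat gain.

Treat each layer as a resistance in series:
  R_carbon steel = (1/6.45 − 1/6.48)/(4πk) = 7.178×10^-4/(4π·48.5) = 1.178×10^-6 K/W
  R_polyurethane foam = (1/6.48 − 1/7.18)/(4πk) = 0.01505/(4π·0.0242) = 0.04947 K/W
ΣR = 1.178×10^-6 + 0.04947 = 0.04947 K/W
Q = ΔT/ΣR = (-154 °C − 29.6 °C)/0.04947 = -3710 W
(Negative Q ⇒ heat flows inward; heat gain = 3710 W.)

Q = 3.71 kW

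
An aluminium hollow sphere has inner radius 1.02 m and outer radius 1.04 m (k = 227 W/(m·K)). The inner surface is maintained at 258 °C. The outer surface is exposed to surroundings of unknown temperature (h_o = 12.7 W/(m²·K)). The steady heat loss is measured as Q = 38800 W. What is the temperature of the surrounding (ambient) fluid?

Series resistances:
  R_aluminium = (1/1.02 − 1/1.04)/(4πk) = 0.01885/(4π·227) = 6.609×10^-6 K/W
  R_conv,out = 1/(4πr²h) = 1/(4π·1.04²·12.7) = 0.005793 K/W
ΣR = 0.005800 K/W
ΔT = Q·ΣR = 38800 × 0.005800 = 225.0 K
Heat flows outward, so T_out = T_in − ΔT = 258 − 225.0 = 33.0 °C

T_out = 33.0 °C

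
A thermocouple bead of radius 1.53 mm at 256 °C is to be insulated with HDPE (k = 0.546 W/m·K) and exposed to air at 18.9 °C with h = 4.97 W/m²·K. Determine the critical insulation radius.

r_cr = 22.0 cm

For a sphere, r_cr = 2k_ins/h = 2·0.546/4.97 = 0.220 m = 22.0 cm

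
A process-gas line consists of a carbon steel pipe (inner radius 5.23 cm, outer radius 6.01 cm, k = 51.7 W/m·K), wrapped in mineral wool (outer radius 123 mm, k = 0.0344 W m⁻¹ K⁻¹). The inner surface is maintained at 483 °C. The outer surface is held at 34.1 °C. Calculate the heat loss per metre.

Q' = 135 W/m

Series thermal resistances, inner to outer:
  R'_carbon steel = ln(0.0601/0.0523)/(2πk) = 0.1390/(2π·51.7) = 4.279×10^-4 m·K/W
  R'_mineral wool = ln(0.123/0.0601)/(2πk) = 0.7162/(2π·0.0344) = 3.313 m·K/W
ΣR = 4.279×10^-4 + 3.313 = 3.313 m·K/W
Q' = ΔT/ΣR = (483 °C − 34.1 °C)/3.313 = 135 W/m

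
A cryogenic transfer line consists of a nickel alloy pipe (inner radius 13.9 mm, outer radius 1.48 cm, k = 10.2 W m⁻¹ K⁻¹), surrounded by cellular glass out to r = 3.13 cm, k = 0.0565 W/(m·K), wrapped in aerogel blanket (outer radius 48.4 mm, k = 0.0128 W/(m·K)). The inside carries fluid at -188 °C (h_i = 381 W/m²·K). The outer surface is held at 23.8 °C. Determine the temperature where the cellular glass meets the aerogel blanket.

T = -128 °C

Series thermal resistances, inner to outer:
  R'_conv,in = 1/(2πr h) = 1/(2π·0.0139·381) = 0.03005 m·K/W
  R'_nickel alloy = ln(0.0148/0.0139)/(2πk) = 0.06274/(2π·10.2) = 9.789×10^-4 m·K/W
  R'_cellular glass = ln(0.0313/0.0148)/(2πk) = 0.7490/(2π·0.0565) = 2.110 m·K/W
  R'_aerogel blanket = ln(0.0484/0.0313)/(2πk) = 0.4359/(2π·0.0128) = 5.420 m·K/W
ΣR = 0.03005 + 9.789×10^-4 + 2.110 + 5.420 = 7.561 m·K/W
Q' = ΔT/ΣR = (-188 °C − 23.8 °C)/7.561 = -28.01 W/m
From the inner boundary to the cellular glass/aerogel blanket interface, ΣR_partial = 2.141 m·K/W.
T_interface = T_in − Q'·ΣR_partial = -188 °C − (-28.01)(2.141) = -128 °C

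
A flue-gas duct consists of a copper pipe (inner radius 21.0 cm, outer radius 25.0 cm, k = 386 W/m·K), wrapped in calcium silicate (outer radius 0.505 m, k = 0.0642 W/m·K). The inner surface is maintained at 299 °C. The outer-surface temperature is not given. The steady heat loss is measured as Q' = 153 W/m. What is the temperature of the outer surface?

Series resistances:
  R'_copper = ln(0.250/0.210)/(2πk) = 0.1744/(2π·386) = 7.189×10^-5 m·K/W
  R'_calcium silicate = ln(0.505/0.250)/(2πk) = 0.7031/(2π·0.0642) = 1.743 m·K/W
ΣR = 1.743 m·K/W
ΔT = Q'·ΣR = 153 × 1.743 = 266.7 K
Heat flows outward, so T_out = T_in − ΔT = 299 − 266.7 = 32.3 °C

T_out = 32.3 °C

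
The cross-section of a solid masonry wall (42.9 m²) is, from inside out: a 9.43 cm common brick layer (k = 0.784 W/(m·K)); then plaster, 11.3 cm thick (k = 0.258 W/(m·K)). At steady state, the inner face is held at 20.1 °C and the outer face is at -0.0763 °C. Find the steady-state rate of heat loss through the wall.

Q = 1550 W

Resistance network (inner→outer):
  R_common brick = L/(kA) = 0.0943/(0.784·42.9) = 0.002804 K/W
  R_plaster = L/(kA) = 0.113/(0.258·42.9) = 0.01021 K/W
ΣR = 0.002804 + 0.01021 = 0.01301 K/W
Q = ΔT/ΣR = (20.1 °C − -0.0763 °C)/0.01301 = 1550 W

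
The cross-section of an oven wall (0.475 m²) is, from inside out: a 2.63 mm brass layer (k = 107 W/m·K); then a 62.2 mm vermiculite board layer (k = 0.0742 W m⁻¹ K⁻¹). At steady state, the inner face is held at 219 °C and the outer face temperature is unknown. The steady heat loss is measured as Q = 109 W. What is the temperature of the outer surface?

T_out = 26.6 °C

Sum the resistances:
  R_brass = L/(kA) = 0.00263/(107·0.475) = 5.175×10^-5 K/W
  R_vermiculite board = L/(kA) = 0.0622/(0.0742·0.475) = 1.765 K/W
ΣR = 1.765 K/W
ΔT = Q·ΣR = 109 × 1.765 = 192.4 K
Heat flows outward, so T_out = T_in − ΔT = 219 − 192.4 = 26.6 °C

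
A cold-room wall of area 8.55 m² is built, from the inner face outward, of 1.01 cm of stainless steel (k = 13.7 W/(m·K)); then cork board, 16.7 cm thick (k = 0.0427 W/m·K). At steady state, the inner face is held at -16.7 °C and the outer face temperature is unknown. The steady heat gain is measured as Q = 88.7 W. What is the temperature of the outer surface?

T_out = 23.9 °C

Series resistances:
  R_stainless steel = L/(kA) = 0.0101/(13.7·8.55) = 8.623×10^-5 K/W
  R_cork board = L/(kA) = 0.167/(0.0427·8.55) = 0.4574 K/W
ΣR = 0.4575 K/W
ΔT = Q·ΣR = 88.7 × 0.4575 = 40.58 K
Heat flows inward, so T_out = T_in + ΔT = -16.7 + 40.58 = 23.9 °C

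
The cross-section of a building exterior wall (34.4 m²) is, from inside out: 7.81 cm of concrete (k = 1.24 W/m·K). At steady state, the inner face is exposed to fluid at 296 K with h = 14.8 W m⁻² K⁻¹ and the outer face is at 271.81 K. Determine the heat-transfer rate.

Series thermal resistances, inner to outer:
  R_conv,in = 1/(hA) = 1/(14.8·34.4) = 0.001964 K/W
  R_concrete = L/(kA) = 0.0781/(1.24·34.4) = 0.001831 K/W
ΣR = 0.001964 + 0.001831 = 0.003795 K/W
Q = ΔT/ΣR = (296 K − 271.81 K)/0.003795 = 6370 W

Q = 6.37 kW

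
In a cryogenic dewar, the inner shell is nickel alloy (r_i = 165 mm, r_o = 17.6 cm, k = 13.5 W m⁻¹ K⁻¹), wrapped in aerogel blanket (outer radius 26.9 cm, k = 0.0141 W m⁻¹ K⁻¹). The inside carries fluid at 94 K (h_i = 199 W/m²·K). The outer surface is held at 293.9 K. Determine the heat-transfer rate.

Q = 18.0 W

Treat each layer as a resistance in series:
  R_conv,in = 1/(4πr²h) = 1/(4π·0.165²·199) = 0.01469 K/W
  R_nickel alloy = (1/0.165 − 1/0.176)/(4πk) = 0.3788/(4π·13.5) = 0.002233 K/W
  R_aerogel blanket = (1/0.176 − 1/0.269)/(4πk) = 1.964/(4π·0.0141) = 11.09 K/W
ΣR = 0.01469 + 0.002233 + 11.09 = 11.11 K/W
Q = ΔT/ΣR = (94 K − 293.9 K)/11.11 = -18.0 W
(Negative Q ⇒ heat flows inward; heat gain = 18.0 W.)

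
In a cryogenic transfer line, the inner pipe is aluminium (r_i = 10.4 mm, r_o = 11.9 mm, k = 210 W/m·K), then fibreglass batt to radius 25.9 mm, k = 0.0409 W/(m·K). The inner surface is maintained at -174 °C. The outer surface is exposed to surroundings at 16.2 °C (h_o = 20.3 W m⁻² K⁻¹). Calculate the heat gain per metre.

Q' = 57.1 W/m

Series thermal resistances, inner to outer:
  R'_aluminium = ln(0.0119/0.0104)/(2πk) = 0.1347/(2π·210) = 1.021×10^-4 m·K/W
  R'_fibreglass batt = ln(0.0259/0.0119)/(2πk) = 0.7777/(2π·0.0409) = 3.026 m·K/W
  R'_conv,out = 1/(2πr h) = 1/(2π·0.0259·20.3) = 0.3027 m·K/W
ΣR = 1.021×10^-4 + 3.026 + 0.3027 = 3.329 m·K/W
Q' = ΔT/ΣR = (-174 °C − 16.2 °C)/3.329 = -57.1 W/m
(Negative Q' ⇒ heat flows inward; heat gain = 57.1 W/m.)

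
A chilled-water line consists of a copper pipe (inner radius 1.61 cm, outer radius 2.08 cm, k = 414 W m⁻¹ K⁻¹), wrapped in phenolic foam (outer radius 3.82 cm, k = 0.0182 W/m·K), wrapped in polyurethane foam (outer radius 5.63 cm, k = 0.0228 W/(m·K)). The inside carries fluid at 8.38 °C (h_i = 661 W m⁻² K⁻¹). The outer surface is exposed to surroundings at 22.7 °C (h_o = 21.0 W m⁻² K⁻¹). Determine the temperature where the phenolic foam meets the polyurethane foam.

T = 17.7 °C

Series thermal resistances, inner to outer:
  R'_conv,in = 1/(2πr h) = 1/(2π·0.0161·661) = 0.01496 m·K/W
  R'_copper = ln(0.0208/0.0161)/(2πk) = 0.2561/(2π·414) = 9.847×10^-5 m·K/W
  R'_phenolic foam = ln(0.0382/0.0208)/(2πk) = 0.6079/(2π·0.0182) = 5.316 m·K/W
  R'_polyurethane foam = ln(0.0563/0.0382)/(2πk) = 0.3879/(2π·0.0228) = 2.707 m·K/W
  R'_conv,out = 1/(2πr h) = 1/(2π·0.0563·21.0) = 0.1346 m·K/W
ΣR = 0.01496 + 9.847×10^-5 + 5.316 + 2.707 + 0.1346 = 8.173 m·K/W
Q' = ΔT/ΣR = (8.38 °C − 22.7 °C)/8.173 = -1.752 W/m
From the inner boundary to the phenolic foam/polyurethane foam interface, ΣR_partial = 5.331 m·K/W.
T_interface = T_in − Q'·ΣR_partial = 8.38 °C − (-1.752)(5.331) = 17.7 °C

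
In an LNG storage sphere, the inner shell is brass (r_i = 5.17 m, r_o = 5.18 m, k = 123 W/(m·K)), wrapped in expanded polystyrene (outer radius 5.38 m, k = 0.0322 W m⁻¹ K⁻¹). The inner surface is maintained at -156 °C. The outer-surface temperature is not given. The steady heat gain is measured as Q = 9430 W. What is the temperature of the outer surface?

T_out = 11.3 °C

Sum the resistances:
  R_brass = (1/5.17 − 1/5.18)/(4πk) = 3.734×10^-4/(4π·123) = 2.416×10^-7 K/W
  R_expanded polystyrene = (1/5.18 − 1/5.38)/(4πk) = 0.007177/(4π·0.0322) = 0.01774 K/W
ΣR = 0.01774 K/W
ΔT = Q·ΣR = 9430 × 0.01774 = 167.3 K
Heat flows inward, so T_out = T_in + ΔT = -156 + 167.3 = 11.3 °C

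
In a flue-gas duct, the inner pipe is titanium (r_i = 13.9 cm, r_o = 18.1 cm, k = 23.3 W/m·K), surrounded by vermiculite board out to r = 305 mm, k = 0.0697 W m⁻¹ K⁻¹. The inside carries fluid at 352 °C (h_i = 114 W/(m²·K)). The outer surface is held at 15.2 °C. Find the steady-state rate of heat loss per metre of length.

Q' = 280 W/m

Series thermal resistances, inner to outer:
  R'_conv,in = 1/(2πr h) = 1/(2π·0.139·114) = 0.01004 m·K/W
  R'_titanium = ln(0.181/0.139)/(2πk) = 0.2640/(2π·23.3) = 0.001803 m·K/W
  R'_vermiculite board = ln(0.305/0.181)/(2πk) = 0.5218/(2π·0.0697) = 1.192 m·K/W
ΣR = 0.01004 + 0.001803 + 1.192 = 1.204 m·K/W
Q' = ΔT/ΣR = (352 °C − 15.2 °C)/1.204 = 280 W/m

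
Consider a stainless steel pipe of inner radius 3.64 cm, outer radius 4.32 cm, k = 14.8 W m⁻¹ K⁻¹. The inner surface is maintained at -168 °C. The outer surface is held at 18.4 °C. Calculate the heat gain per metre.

Q' = 2πk·ΔT/ln(r₂/r₁) = 2π × 14.8 × 186.4 / ln(0.0432/0.0364) = 1.01×10^5 W/m

Q' = 1.01×10^5 W/m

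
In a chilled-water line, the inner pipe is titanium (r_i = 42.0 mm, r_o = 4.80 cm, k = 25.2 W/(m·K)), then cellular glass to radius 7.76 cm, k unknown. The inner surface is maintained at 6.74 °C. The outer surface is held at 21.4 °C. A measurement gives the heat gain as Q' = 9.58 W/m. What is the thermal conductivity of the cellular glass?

k = 0.0500 W/m·K

ΣR = ΔT/Q' = |6.74 − 21.4|/9.58 = 1.530 m·K/W
Known resistances:
  R'_titanium = ln(0.0480/0.0420)/(2πk) = 0.1335/(2π·25.2) = 8.433×10^-4 m·K/W
R_cellular glass = ΣR − ΣR_known = 1.530 − 8.433×10^-4 = 1.529 m·K/W
ln(r₂/r₁)/(2πk) = 1.529 ⇒ k = 0.4804/(2π·1.529) = 0.0500 W/m·K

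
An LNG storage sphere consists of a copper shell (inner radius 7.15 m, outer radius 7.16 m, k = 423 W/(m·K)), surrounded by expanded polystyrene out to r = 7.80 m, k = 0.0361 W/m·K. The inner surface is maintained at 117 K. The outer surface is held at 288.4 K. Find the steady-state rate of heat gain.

Treat each layer as a resistance in series:
  R_copper = (1/7.15 − 1/7.16)/(4πk) = 1.953×10^-4/(4π·423) = 3.675×10^-8 K/W
  R_expanded polystyrene = (1/7.16 − 1/7.80)/(4πk) = 0.01146/(4π·0.0361) = 0.02526 K/W
ΣR = 3.675×10^-8 + 0.02526 = 0.02526 K/W
Q = ΔT/ΣR = (117 K − 288.4 K)/0.02526 = -6790 W
(Negative Q ⇒ heat flows inward; heat gain = 6790 W.)

Q = 6.79 kW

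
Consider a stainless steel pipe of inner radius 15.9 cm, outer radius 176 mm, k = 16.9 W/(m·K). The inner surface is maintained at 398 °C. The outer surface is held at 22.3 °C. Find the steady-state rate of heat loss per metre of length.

Q' = 2πk·ΔT/ln(r₂/r₁) = 2π × 16.9 × 375.7 / ln(0.176/0.159) = 3.93×10^5 W/m

Q' = 393 kW/m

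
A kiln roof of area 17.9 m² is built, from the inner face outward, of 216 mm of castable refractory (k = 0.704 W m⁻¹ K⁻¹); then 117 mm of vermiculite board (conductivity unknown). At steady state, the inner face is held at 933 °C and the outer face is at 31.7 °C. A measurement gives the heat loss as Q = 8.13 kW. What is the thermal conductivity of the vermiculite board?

k = 0.0697 W/m·K

ΣR = ΔT/Q = |933 − 31.7|/8130 = 0.1109 K/W
Known resistances:
  R_castable refractory = L/(kA) = 0.216/(0.704·17.9) = 0.01714 K/W
R_vermiculite board = ΣR − ΣR_known = 0.1109 − 0.01714 = 0.09376 K/W
L/(kA) = 0.09376 ⇒ k = 0.117/(0.09376·17.9) = 0.0697 W/m·K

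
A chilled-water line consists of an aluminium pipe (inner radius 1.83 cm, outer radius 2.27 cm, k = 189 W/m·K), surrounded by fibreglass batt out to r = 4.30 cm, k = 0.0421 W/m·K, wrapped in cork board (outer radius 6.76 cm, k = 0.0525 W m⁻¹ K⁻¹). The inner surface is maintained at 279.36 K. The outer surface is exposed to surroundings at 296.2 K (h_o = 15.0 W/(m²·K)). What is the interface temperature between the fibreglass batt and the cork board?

Resistance network (inner→outer):
  R'_aluminium = ln(0.0227/0.0183)/(2πk) = 0.2155/(2π·189) = 1.814×10^-4 m·K/W
  R'_fibreglass batt = ln(0.0430/0.0227)/(2πk) = 0.6388/(2π·0.0421) = 2.415 m·K/W
  R'_cork board = ln(0.0676/0.0430)/(2πk) = 0.4524/(2π·0.0525) = 1.371 m·K/W
  R'_conv,out = 1/(2πr h) = 1/(2π·0.0676·15.0) = 0.1570 m·K/W
ΣR = 1.814×10^-4 + 2.415 + 1.371 + 0.1570 = 3.943 m·K/W
Q' = ΔT/ΣR = (279.36 K − 296.2 K)/3.943 = -4.271 W/m
From the inner boundary to the fibreglass batt/cork board interface, ΣR_partial = 2.415 m·K/W.
T_interface = T_in − Q'·ΣR_partial = 279.36 K − (-4.271)(2.415) = 289.7 K

T = 289.7 K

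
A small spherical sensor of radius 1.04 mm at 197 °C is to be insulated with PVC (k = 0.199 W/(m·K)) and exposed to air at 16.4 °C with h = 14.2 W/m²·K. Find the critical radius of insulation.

For a sphere, r_cr = 2k_ins/h = 2·0.199/14.2 = 0.0280 m = 2.80 cm

r_cr = 2.80 cm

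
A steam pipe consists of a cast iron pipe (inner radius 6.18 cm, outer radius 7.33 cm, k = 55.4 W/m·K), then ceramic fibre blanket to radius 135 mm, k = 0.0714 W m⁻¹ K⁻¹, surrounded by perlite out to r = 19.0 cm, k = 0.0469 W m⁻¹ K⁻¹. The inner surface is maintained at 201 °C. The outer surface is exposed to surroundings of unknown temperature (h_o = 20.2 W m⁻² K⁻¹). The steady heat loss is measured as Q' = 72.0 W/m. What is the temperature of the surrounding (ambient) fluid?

T_out = 16.5 °C

Series resistances:
  R'_cast iron = ln(0.0733/0.0618)/(2πk) = 0.1707/(2π·55.4) = 4.903×10^-4 m·K/W
  R'_ceramic fibre blanket = ln(0.135/0.0733)/(2πk) = 0.6107/(2π·0.0714) = 1.361 m·K/W
  R'_perlite = ln(0.190/0.135)/(2πk) = 0.3417/(2π·0.0469) = 1.160 m·K/W
  R'_conv,out = 1/(2πr h) = 1/(2π·0.190·20.2) = 0.04147 m·K/W
ΣR = 2.563 m·K/W
ΔT = Q'·ΣR = 72.0 × 2.563 = 184.5 K
Heat flows outward, so T_out = T_in − ΔT = 201 − 184.5 = 16.5 °C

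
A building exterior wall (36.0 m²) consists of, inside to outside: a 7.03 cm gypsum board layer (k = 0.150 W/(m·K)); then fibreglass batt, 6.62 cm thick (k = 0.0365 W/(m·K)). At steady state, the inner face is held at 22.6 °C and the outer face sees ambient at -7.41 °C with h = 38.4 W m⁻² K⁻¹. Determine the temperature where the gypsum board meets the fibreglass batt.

Resistance network (inner→outer):
  R_gypsum board = L/(kA) = 0.0703/(0.150·36.0) = 0.01302 K/W
  R_fibreglass batt = L/(kA) = 0.0662/(0.0365·36.0) = 0.05038 K/W
  R_conv,out = 1/(hA) = 1/(38.4·36.0) = 7.234×10^-4 K/W
ΣR = 0.01302 + 0.05038 + 7.234×10^-4 = 0.06412 K/W
Q = ΔT/ΣR = (22.6 °C − -7.41 °C)/0.06412 = 468.0 W
From the inner boundary to the gypsum board/fibreglass batt interface, ΣR_partial = 0.01302 K/W.
T_interface = T_in − Q·ΣR_partial = 22.6 °C − (468.0)(0.01302) = 16.5 °C

T = 16.5 °C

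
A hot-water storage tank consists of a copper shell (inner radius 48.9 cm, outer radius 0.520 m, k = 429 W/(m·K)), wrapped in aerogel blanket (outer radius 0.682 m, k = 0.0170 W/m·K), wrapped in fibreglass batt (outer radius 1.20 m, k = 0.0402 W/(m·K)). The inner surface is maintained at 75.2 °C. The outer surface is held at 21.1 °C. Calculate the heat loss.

Series thermal resistances, inner to outer:
  R_copper = (1/0.489 − 1/0.520)/(4πk) = 0.1219/(4π·429) = 2.261×10^-5 K/W
  R_aerogel blanket = (1/0.520 − 1/0.682)/(4πk) = 0.4568/(4π·0.0170) = 2.138 K/W
  R_fibreglass batt = (1/0.682 − 1/1.20)/(4πk) = 0.6329/(4π·0.0402) = 1.253 K/W
ΣR = 2.261×10^-5 + 2.138 + 1.253 = 3.391 K/W
Q = ΔT/ΣR = (75.2 °C − 21.1 °C)/3.391 = 16.0 W

Q = 16.0 W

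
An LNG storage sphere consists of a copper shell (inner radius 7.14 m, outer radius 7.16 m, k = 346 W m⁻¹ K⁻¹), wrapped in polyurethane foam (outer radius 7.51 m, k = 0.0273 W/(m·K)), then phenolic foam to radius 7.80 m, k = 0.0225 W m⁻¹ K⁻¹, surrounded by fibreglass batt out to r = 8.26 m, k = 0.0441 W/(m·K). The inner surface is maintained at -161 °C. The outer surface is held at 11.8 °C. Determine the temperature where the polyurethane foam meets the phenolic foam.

T = -94.6 °C

Resistance network (inner→outer):
  R_copper = (1/7.14 − 1/7.16)/(4πk) = 3.912×10^-4/(4π·346) = 8.998×10^-8 K/W
  R_polyurethane foam = (1/7.16 − 1/7.51)/(4πk) = 0.006509/(4π·0.0273) = 0.01897 K/W
  R_phenolic foam = (1/7.51 − 1/7.80)/(4πk) = 0.004951/(4π·0.0225) = 0.01751 K/W
  R_fibreglass batt = (1/7.80 − 1/8.26)/(4πk) = 0.007140/(4π·0.0441) = 0.01288 K/W
ΣR = 8.998×10^-8 + 0.01897 + 0.01751 + 0.01288 = 0.04936 K/W
Q = ΔT/ΣR = (-161 °C − 11.8 °C)/0.04936 = -3501 W
From the inner boundary to the polyurethane foam/phenolic foam interface, ΣR_partial = 0.01897 K/W.
T_interface = T_in − Q·ΣR_partial = -161 °C − (-3501)(0.01897) = -94.6 °C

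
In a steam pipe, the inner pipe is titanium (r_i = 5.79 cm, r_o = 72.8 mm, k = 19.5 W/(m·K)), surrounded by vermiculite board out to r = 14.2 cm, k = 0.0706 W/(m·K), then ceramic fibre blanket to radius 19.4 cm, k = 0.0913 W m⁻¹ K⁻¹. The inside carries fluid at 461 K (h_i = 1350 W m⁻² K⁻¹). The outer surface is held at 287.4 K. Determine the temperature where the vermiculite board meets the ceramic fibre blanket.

T = 333.4 K

Treat each layer as a resistance in series:
  R'_conv,in = 1/(2πr h) = 1/(2π·0.0579·1350) = 0.002036 m·K/W
  R'_titanium = ln(0.0728/0.0579)/(2πk) = 0.2290/(2π·19.5) = 0.001869 m·K/W
  R'_vermiculite board = ln(0.142/0.0728)/(2πk) = 0.6681/(2π·0.0706) = 1.506 m·K/W
  R'_ceramic fibre blanket = ln(0.194/0.142)/(2πk) = 0.3120/(2π·0.0913) = 0.5439 m·K/W
ΣR = 0.002036 + 0.001869 + 1.506 + 0.5439 = 2.054 m·K/W
Q' = ΔT/ΣR = (461 K − 287.4 K)/2.054 = 84.52 W/m
From the inner boundary to the vermiculite board/ceramic fibre blanket interface, ΣR_partial = 1.510 m·K/W.
T_interface = T_in − Q'·ΣR_partial = 461 K − (84.52)(1.510) = 333.4 K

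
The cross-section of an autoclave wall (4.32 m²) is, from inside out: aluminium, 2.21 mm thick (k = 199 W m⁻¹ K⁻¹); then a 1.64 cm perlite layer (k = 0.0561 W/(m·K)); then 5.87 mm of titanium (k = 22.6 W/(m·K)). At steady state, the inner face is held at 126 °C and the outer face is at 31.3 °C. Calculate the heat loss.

Treat each layer as a resistance in series:
  R_aluminium = L/(kA) = 0.00221/(199·4.32) = 2.571×10^-6 K/W
  R_perlite = L/(kA) = 0.0164/(0.0561·4.32) = 0.06767 K/W
  R_titanium = L/(kA) = 0.00587/(22.6·4.32) = 6.012×10^-5 K/W
ΣR = 2.571×10^-6 + 0.06767 + 6.012×10^-5 = 0.06773 K/W
Q = ΔT/ΣR = (126 °C − 31.3 °C)/0.06773 = 1400 W

Q = 1400 W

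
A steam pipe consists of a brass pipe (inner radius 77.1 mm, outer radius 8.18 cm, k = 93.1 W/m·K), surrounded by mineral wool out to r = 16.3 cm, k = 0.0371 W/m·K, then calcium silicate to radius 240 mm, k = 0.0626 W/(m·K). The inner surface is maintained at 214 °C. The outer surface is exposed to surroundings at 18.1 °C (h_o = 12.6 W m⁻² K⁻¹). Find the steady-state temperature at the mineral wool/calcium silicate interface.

T = 68.9 °C

Resistance network (inner→outer):
  R'_brass = ln(0.0818/0.0771)/(2πk) = 0.05917/(2π·93.1) = 1.012×10^-4 m·K/W
  R'_mineral wool = ln(0.163/0.0818)/(2πk) = 0.6895/(2π·0.0371) = 2.958 m·K/W
  R'_calcium silicate = ln(0.240/0.163)/(2πk) = 0.3869/(2π·0.0626) = 0.9836 m·K/W
  R'_conv,out = 1/(2πr h) = 1/(2π·0.240·12.6) = 0.05263 m·K/W
ΣR = 1.012×10^-4 + 2.958 + 0.9836 + 0.05263 = 3.994 m·K/W
Q' = ΔT/ΣR = (214 °C − 18.1 °C)/3.994 = 49.05 W/m
From the inner boundary to the mineral wool/calcium silicate interface, ΣR_partial = 2.958 m·K/W.
T_interface = T_in − Q'·ΣR_partial = 214 °C − (49.05)(2.958) = 68.9 °C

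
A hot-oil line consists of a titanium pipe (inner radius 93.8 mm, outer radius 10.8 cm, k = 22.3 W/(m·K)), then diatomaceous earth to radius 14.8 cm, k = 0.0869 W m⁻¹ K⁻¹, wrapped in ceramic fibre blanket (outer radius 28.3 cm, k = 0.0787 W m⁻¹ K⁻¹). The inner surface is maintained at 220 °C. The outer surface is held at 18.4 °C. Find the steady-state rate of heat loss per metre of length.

Q' = 107 W/m

Treat each layer as a resistance in series:
  R'_titanium = ln(0.108/0.0938)/(2πk) = 0.1410/(2π·22.3) = 0.001006 m·K/W
  R'_diatomaceous earth = ln(0.148/0.108)/(2πk) = 0.3151/(2π·0.0869) = 0.5771 m·K/W
  R'_ceramic fibre blanket = ln(0.283/0.148)/(2πk) = 0.6482/(2π·0.0787) = 1.311 m·K/W
ΣR = 0.001006 + 0.5771 + 1.311 = 1.889 m·K/W
Q' = ΔT/ΣR = (220 °C − 18.4 °C)/1.889 = 107 W/m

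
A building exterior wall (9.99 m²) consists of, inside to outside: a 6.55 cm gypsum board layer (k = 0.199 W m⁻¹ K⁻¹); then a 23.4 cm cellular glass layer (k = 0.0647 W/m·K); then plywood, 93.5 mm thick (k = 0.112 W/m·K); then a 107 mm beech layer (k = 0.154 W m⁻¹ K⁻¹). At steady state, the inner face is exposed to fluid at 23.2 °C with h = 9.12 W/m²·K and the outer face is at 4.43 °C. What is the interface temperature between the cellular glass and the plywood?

Series thermal resistances, inner to outer:
  R_conv,in = 1/(hA) = 1/(9.12·9.99) = 0.01098 K/W
  R_gypsum board = L/(kA) = 0.0655/(0.199·9.99) = 0.03295 K/W
  R_cellular glass = L/(kA) = 0.234/(0.0647·9.99) = 0.3620 K/W
  R_plywood = L/(kA) = 0.0935/(0.112·9.99) = 0.08357 K/W
  R_beech = L/(kA) = 0.107/(0.154·9.99) = 0.06955 K/W
ΣR = 0.01098 + 0.03295 + 0.3620 + 0.08357 + 0.06955 = 0.5591 K/W
Q = ΔT/ΣR = (23.2 °C − 4.43 °C)/0.5591 = 33.57 W
From the inner boundary to the cellular glass/plywood interface, ΣR_partial = 0.4059 K/W.
T_interface = T_in − Q·ΣR_partial = 23.2 °C − (33.57)(0.4059) = 9.57 °C

T = 9.57 °C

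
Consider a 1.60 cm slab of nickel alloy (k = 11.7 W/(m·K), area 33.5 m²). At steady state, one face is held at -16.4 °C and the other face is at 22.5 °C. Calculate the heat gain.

Q = kA·ΔT/L = 11.7 × 33.5 × |-16.4 °C − 22.5 °C| / 0.0160 = 9.53×10^5 W

Q = 953 kW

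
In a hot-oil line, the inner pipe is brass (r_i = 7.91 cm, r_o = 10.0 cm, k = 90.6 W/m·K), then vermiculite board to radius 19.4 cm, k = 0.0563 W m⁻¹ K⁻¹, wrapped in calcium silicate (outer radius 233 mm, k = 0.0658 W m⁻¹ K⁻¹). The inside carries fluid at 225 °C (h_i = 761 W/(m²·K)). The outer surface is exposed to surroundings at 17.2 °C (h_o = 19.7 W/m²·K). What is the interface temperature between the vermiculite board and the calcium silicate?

Resistance network (inner→outer):
  R'_conv,in = 1/(2πr h) = 1/(2π·0.0791·761) = 0.002644 m·K/W
  R'_brass = ln(0.100/0.0791)/(2πk) = 0.2345/(2π·90.6) = 4.119×10^-4 m·K/W
  R'_vermiculite board = ln(0.194/0.100)/(2πk) = 0.6627/(2π·0.0563) = 1.873 m·K/W
  R'_calcium silicate = ln(0.233/0.194)/(2πk) = 0.1832/(2π·0.0658) = 0.4431 m·K/W
  R'_conv,out = 1/(2πr h) = 1/(2π·0.233·19.7) = 0.03467 m·K/W
ΣR = 0.002644 + 4.119×10^-4 + 1.873 + 0.4431 + 0.03467 = 2.354 m·K/W
Q' = ΔT/ΣR = (225 °C − 17.2 °C)/2.354 = 88.28 W/m
From the inner boundary to the vermiculite board/calcium silicate interface, ΣR_partial = 1.876 m·K/W.
T_interface = T_in − Q'·ΣR_partial = 225 °C − (88.28)(1.876) = 59.4 °C

T = 59.4 °C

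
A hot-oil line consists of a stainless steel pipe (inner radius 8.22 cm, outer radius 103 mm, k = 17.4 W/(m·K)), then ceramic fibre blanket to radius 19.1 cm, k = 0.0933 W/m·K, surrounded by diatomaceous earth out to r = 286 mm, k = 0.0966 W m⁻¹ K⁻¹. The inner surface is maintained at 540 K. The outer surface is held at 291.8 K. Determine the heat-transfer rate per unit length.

Q' = 144 W/m

Resistance network (inner→outer):
  R'_stainless steel = ln(0.103/0.0822)/(2πk) = 0.2256/(2π·17.4) = 0.002063 m·K/W
  R'_ceramic fibre blanket = ln(0.191/0.103)/(2πk) = 0.6175/(2π·0.0933) = 1.053 m·K/W
  R'_diatomaceous earth = ln(0.286/0.191)/(2πk) = 0.4037/(2π·0.0966) = 0.6652 m·K/W
ΣR = 0.002063 + 1.053 + 0.6652 = 1.720 m·K/W
Q' = ΔT/ΣR = (540 K − 291.8 K)/1.720 = 144 W/m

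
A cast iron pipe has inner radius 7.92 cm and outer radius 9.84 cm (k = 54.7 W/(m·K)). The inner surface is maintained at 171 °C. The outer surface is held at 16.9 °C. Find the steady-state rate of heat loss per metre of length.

Q' = 2πk·ΔT/ln(r₂/r₁) = 2π × 54.7 × 154.1 / ln(0.0984/0.0792) = 2.44×10^5 W/m

Q' = 244 kW/m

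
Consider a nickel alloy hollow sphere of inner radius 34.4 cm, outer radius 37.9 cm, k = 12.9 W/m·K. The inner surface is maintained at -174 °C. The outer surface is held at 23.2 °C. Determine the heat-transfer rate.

Q = 4πk·ΔT/(1/r₁ − 1/r₂) = 4π × 12.9 × 197.2 / (1/0.344 − 1/0.379) = 1.19×10^5 W

Q = 119 kW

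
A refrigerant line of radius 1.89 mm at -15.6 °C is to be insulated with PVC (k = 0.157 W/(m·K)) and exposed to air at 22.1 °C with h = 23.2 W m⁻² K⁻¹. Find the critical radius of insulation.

For a cylinder, r_cr = k_ins/h = 0.157/23.2 = 0.00677 m = 0.677 cm

r_cr = 0.677 cm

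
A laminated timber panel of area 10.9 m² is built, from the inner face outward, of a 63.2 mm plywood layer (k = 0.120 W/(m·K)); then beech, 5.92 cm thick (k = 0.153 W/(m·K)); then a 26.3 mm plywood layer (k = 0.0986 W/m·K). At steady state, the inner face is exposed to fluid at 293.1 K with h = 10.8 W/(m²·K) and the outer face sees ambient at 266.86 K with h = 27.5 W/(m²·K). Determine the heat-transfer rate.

Resistance network (inner→outer):
  R_conv,in = 1/(hA) = 1/(10.8·10.9) = 0.008495 K/W
  R_plywood = L/(kA) = 0.0632/(0.120·10.9) = 0.04832 K/W
  R_beech = L/(kA) = 0.0592/(0.153·10.9) = 0.03550 K/W
  R_plywood = L/(kA) = 0.0263/(0.0986·10.9) = 0.02447 K/W
  R_conv,out = 1/(hA) = 1/(27.5·10.9) = 0.003336 K/W
ΣR = 0.008495 + 0.04832 + 0.03550 + 0.02447 + 0.003336 = 0.1201 K/W
Q = ΔT/ΣR = (293.1 K − 266.86 K)/0.1201 = 218 W

Q = 218 W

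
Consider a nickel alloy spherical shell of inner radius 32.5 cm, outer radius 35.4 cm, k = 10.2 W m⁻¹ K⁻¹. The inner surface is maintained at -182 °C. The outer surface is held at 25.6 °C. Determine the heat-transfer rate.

Q = 4πk·ΔT/(1/r₁ − 1/r₂) = 4π × 10.2 × 207.6 / (1/0.325 − 1/0.354) = 1.06×10^5 W

Q = 106 kW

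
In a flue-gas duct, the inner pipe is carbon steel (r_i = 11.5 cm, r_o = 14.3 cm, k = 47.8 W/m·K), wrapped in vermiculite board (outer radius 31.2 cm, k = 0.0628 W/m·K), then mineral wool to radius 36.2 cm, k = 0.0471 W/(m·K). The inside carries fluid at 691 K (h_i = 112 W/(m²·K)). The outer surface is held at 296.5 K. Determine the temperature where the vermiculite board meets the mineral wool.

Treat each layer as a resistance in series:
  R'_conv,in = 1/(2πr h) = 1/(2π·0.115·112) = 0.01236 m·K/W
  R'_carbon steel = ln(0.143/0.115)/(2πk) = 0.2179/(2π·47.8) = 7.256×10^-4 m·K/W
  R'_vermiculite board = ln(0.312/0.143)/(2πk) = 0.7802/(2π·0.0628) = 1.977 m·K/W
  R'_mineral wool = ln(0.362/0.312)/(2πk) = 0.1486/(2π·0.0471) = 0.5023 m·K/W
ΣR = 0.01236 + 7.256×10^-4 + 1.977 + 0.5023 = 2.492 m·K/W
Q' = ΔT/ΣR = (691 K − 296.5 K)/2.492 = 158.3 W/m
From the inner boundary to the vermiculite board/mineral wool interface, ΣR_partial = 1.990 m·K/W.
T_interface = T_in − Q'·ΣR_partial = 691 K − (158.3)(1.990) = 376 K

T = 376 K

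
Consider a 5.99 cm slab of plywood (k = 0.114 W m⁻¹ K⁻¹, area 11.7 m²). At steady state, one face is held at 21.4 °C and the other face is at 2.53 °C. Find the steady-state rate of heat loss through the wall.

Q = kA·ΔT/L = 0.114 × 11.7 × |21.4 °C − 2.53 °C| / 0.0599 = 420 W

Q = 420 W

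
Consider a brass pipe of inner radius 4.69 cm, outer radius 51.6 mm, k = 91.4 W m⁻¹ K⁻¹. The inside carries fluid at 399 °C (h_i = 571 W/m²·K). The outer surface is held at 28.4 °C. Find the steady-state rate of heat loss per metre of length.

Q' = 60700 W/m

Resistance network (inner→outer):
  R'_conv,in = 1/(2πr h) = 1/(2π·0.0469·571) = 0.005943 m·K/W
  R'_brass = ln(0.0516/0.0469)/(2πk) = 0.09550/(2π·91.4) = 1.663×10^-4 m·K/W
ΣR = 0.005943 + 1.663×10^-4 = 0.006109 m·K/W
Q' = ΔT/ΣR = (399 °C − 28.4 °C)/0.006109 = 60700 W/m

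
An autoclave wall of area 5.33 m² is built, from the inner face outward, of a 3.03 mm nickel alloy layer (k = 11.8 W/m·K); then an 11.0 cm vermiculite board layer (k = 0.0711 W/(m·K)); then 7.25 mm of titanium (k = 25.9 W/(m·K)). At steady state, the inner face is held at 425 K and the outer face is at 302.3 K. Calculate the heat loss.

Q = 423 W

Treat each layer as a resistance in series:
  R_nickel alloy = L/(kA) = 0.00303/(11.8·5.33) = 4.818×10^-5 K/W
  R_vermiculite board = L/(kA) = 0.110/(0.0711·5.33) = 0.2903 K/W
  R_titanium = L/(kA) = 0.00725/(25.9·5.33) = 5.252×10^-5 K/W
ΣR = 4.818×10^-5 + 0.2903 + 5.252×10^-5 = 0.2904 K/W
Q = ΔT/ΣR = (425 K − 302.3 K)/0.2904 = 423 W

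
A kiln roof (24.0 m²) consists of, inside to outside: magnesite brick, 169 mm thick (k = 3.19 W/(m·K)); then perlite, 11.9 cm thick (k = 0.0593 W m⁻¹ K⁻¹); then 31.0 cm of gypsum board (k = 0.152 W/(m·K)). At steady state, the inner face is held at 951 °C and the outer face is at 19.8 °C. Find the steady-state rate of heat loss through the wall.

Q = 5.45 kW

Resistance network (inner→outer):
  R_magnesite brick = L/(kA) = 0.169/(3.19·24.0) = 0.002207 K/W
  R_perlite = L/(kA) = 0.119/(0.0593·24.0) = 0.08361 K/W
  R_gypsum board = L/(kA) = 0.310/(0.152·24.0) = 0.08498 K/W
ΣR = 0.002207 + 0.08361 + 0.08498 = 0.1708 K/W
Q = ΔT/ΣR = (951 °C − 19.8 °C)/0.1708 = 5450 W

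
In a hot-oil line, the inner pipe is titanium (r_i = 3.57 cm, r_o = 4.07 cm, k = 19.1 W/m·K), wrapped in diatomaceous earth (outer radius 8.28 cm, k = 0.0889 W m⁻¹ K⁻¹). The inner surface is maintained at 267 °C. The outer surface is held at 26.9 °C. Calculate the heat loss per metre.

Q' = 189 W/m

Treat each layer as a resistance in series:
  R'_titanium = ln(0.0407/0.0357)/(2πk) = 0.1311/(2π·19.1) = 0.001092 m·K/W
  R'_diatomaceous earth = ln(0.0828/0.0407)/(2πk) = 0.7102/(2π·0.0889) = 1.271 m·K/W
ΣR = 0.001092 + 1.271 = 1.272 m·K/W
Q' = ΔT/ΣR = (267 °C − 26.9 °C)/1.272 = 189 W/m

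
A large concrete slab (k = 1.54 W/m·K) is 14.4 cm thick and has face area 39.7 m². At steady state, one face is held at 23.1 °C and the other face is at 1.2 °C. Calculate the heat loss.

Q = 9300 W

Q = kA·ΔT/L = 1.54 × 39.7 × |23.1 °C − 1.2 °C| / 0.144 = 9300 W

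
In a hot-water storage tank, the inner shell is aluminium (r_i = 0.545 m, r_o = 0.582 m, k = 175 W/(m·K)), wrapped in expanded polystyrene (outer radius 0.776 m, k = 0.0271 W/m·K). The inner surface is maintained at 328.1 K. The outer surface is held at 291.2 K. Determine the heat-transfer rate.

Resistance network (inner→outer):
  R_aluminium = (1/0.545 − 1/0.582)/(4πk) = 0.1166/(4π·175) = 5.304×10^-5 K/W
  R_expanded polystyrene = (1/0.582 − 1/0.776)/(4πk) = 0.4296/(4π·0.0271) = 1.261 K/W
ΣR = 5.304×10^-5 + 1.261 = 1.261 K/W
Q = ΔT/ΣR = (328.1 K − 291.2 K)/1.261 = 29.3 W

Q = 29.3 W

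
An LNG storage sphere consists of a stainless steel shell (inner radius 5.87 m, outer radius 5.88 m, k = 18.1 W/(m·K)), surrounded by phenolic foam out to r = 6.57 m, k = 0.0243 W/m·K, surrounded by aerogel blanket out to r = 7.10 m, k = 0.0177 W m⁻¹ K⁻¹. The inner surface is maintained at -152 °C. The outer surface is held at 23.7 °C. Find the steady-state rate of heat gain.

Series thermal resistances, inner to outer:
  R_stainless steel = (1/5.87 − 1/5.88)/(4πk) = 2.897×10^-4/(4π·18.1) = 1.274×10^-6 K/W
  R_phenolic foam = (1/5.88 − 1/6.57)/(4πk) = 0.01786/(4π·0.0243) = 0.05849 K/W
  R_aerogel blanket = (1/6.57 − 1/7.10)/(4πk) = 0.01136/(4π·0.0177) = 0.05108 K/W
ΣR = 1.274×10^-6 + 0.05849 + 0.05108 = 0.1096 K/W
Q = ΔT/ΣR = (-152 °C − 23.7 °C)/0.1096 = -1600 W
(Negative Q ⇒ heat flows inward; heat gain = 1600 W.)

Q = 1600 W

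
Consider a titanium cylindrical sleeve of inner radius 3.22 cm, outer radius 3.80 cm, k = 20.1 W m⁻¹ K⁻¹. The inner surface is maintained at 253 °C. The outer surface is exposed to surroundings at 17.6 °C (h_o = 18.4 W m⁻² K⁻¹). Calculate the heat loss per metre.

Q' = 1030 W/m

Resistance network (inner→outer):
  R'_titanium = ln(0.0380/0.0322)/(2πk) = 0.1656/(2π·20.1) = 0.001311 m·K/W
  R'_conv,out = 1/(2πr h) = 1/(2π·0.0380·18.4) = 0.2276 m·K/W
ΣR = 0.001311 + 0.2276 = 0.2289 m·K/W
Q' = ΔT/ΣR = (253 °C − 17.6 °C)/0.2289 = 1030 W/m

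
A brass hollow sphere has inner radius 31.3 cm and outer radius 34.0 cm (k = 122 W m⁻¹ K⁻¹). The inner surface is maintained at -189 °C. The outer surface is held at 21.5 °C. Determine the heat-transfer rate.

Q = 1270 kW

Q = 4πk·ΔT/(1/r₁ − 1/r₂) = 4π × 122 × 210.5 / (1/0.313 − 1/0.340) = 1.27×10^6 W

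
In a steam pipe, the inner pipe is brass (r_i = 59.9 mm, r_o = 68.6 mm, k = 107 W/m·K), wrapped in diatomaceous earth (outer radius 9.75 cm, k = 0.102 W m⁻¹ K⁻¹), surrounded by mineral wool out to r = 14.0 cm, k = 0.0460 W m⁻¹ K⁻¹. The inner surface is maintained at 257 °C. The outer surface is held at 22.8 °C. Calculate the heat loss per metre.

Q' = 130 W/m

Resistance network (inner→outer):
  R'_brass = ln(0.0686/0.0599)/(2πk) = 0.1356/(2π·107) = 2.017×10^-4 m·K/W
  R'_diatomaceous earth = ln(0.0975/0.0686)/(2πk) = 0.3516/(2π·0.102) = 0.5486 m·K/W
  R'_mineral wool = ln(0.140/0.0975)/(2πk) = 0.3618/(2π·0.0460) = 1.252 m·K/W
ΣR = 2.017×10^-4 + 0.5486 + 1.252 = 1.801 m·K/W
Q' = ΔT/ΣR = (257 °C − 22.8 °C)/1.801 = 130 W/m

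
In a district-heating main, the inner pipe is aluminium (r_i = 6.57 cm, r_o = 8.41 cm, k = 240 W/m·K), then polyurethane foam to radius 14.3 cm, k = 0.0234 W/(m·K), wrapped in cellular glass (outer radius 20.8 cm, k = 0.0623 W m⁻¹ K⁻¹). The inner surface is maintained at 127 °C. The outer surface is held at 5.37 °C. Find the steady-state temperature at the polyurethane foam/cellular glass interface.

Resistance network (inner→outer):
  R'_aluminium = ln(0.0841/0.0657)/(2πk) = 0.2469/(2π·240) = 1.637×10^-4 m·K/W
  R'_polyurethane foam = ln(0.143/0.0841)/(2πk) = 0.5308/(2π·0.0234) = 3.610 m·K/W
  R'_cellular glass = ln(0.208/0.143)/(2πk) = 0.3747/(2π·0.0623) = 0.9572 m·K/W
ΣR = 1.637×10^-4 + 3.610 + 0.9572 = 4.567 m·K/W
Q' = ΔT/ΣR = (127 °C − 5.37 °C)/4.567 = 26.63 W/m
From the inner boundary to the polyurethane foam/cellular glass interface, ΣR_partial = 3.610 m·K/W.
T_interface = T_in − Q'·ΣR_partial = 127 °C − (26.63)(3.610) = 30.9 °C

T = 30.9 °C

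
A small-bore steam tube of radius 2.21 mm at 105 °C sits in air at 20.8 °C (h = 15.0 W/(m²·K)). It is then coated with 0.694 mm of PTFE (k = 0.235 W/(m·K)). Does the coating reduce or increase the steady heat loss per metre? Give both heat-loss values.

Critical radius for a cylinder: r_cr = k/h = 0.0157 m = 1.57 cm.
Outer radius after coating: r₂ = 0.00221 + 6.94×10^-4 = 0.002904 m.
Since r₁ < r_cr and r₂ ≤ r_cr, the coating moves toward the maximum at r_cr — heat loss rises.
Bare: R = 1/(2πr₁h) = 4.801 m·K/W; Q = 84.2/4.801 = 17.5 W/m.
Coated: R = R_cond + R_conv = 3.839 m·K/W; Q = 84.2/3.839 = 21.9 W/m.

increases: 17.5 → 21.9 W/m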